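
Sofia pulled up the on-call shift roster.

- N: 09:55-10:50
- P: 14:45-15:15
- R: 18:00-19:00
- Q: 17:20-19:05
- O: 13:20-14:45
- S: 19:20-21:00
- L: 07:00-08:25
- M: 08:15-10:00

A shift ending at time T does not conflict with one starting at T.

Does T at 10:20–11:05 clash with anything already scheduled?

Yes — it overlaps N

L: ends 08:25 at or before T starts 10:20 → clear.
M: ends 10:00 at or before T starts 10:20 → clear.
N: starts 09:55 before T ends 11:05, and ends 10:50 after T starts 10:20 → overlap.
O: starts 13:20 at or after T ends 11:05 → clear.
P: starts 14:45 at or after T ends 11:05 → clear.
Q: starts 17:20 at or after T ends 11:05 → clear.
R: starts 18:00 at or after T ends 11:05 → clear.
S: starts 19:20 at or after T ends 11:05 → clear.
T overlaps N.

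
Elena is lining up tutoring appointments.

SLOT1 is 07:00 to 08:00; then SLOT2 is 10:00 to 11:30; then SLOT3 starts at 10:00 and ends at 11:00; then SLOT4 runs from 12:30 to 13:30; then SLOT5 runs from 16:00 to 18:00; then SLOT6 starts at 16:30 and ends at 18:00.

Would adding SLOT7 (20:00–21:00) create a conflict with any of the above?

SLOT1: ends 08:00 at or before SLOT7 starts 20:00 → clear.
SLOT2: ends 11:30 at or before SLOT7 starts 20:00 → clear.
SLOT3: ends 11:00 at or before SLOT7 starts 20:00 → clear.
SLOT4: ends 13:30 at or before SLOT7 starts 20:00 → clear.
SLOT5: ends 18:00 at or before SLOT7 starts 20:00 → clear.
SLOT6: ends 18:00 at or before SLOT7 starts 20:00 → clear.

No — it doesn't clash with anything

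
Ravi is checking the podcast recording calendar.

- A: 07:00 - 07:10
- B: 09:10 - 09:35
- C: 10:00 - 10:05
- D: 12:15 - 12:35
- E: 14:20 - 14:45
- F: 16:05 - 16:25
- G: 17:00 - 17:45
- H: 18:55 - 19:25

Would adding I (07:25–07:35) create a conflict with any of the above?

A: ends 07:10 at or before I starts 07:25 → clear.
B: starts 09:10 at or after I ends 07:35 → clear.
C: starts 10:00 at or after I ends 07:35 → clear.
D: starts 12:15 at or after I ends 07:35 → clear.
E: starts 14:20 at or after I ends 07:35 → clear.
F: starts 16:05 at or after I ends 07:35 → clear.
G: starts 17:00 at or after I ends 07:35 → clear.
H: starts 18:55 at or after I ends 07:35 → clear.

No — it doesn't clash with anything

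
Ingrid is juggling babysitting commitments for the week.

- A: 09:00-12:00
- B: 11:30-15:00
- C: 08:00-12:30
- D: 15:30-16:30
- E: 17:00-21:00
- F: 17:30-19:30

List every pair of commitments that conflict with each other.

Sorted by start: C, A, B, D, E, F.
A starts before C ends → C and A overlap.
B starts before C ends → C and B overlap.
D starts after C ends — done with C.
B starts before A ends → A and B overlap.
D starts after A ends — done with A.
D starts after B ends — done with B.
E starts after D ends — done with D.
F starts before E ends → E and F overlap.

A & B, A & C, B & C, E & F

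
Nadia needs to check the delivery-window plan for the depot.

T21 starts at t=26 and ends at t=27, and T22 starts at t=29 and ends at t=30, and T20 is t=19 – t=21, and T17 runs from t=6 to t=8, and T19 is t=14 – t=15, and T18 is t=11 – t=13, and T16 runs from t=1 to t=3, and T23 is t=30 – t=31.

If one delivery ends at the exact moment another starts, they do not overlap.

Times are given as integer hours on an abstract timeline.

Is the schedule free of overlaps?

Yes

Check each pair: they overlap iff neither finishes before the other starts.
Sorted by start: T16, T17, T18, T19, T20, T21, T22, T23.
T17 starts after T16 ends, so T16 has no further overlaps.
T18 starts after T17 ends, so T17 has no further overlaps.
T19 starts after T18 ends, so T18 has no further overlaps.
T20 starts after T19 ends, so T19 has no further overlaps.
T21 starts after T20 ends, so T20 has no further overlaps.
T22 starts after T21 ends, so T21 has no further overlaps.
T23 starts exactly when T22 ends (back-to-back, no overlap).
Every pair is clear; the schedule has no overlaps.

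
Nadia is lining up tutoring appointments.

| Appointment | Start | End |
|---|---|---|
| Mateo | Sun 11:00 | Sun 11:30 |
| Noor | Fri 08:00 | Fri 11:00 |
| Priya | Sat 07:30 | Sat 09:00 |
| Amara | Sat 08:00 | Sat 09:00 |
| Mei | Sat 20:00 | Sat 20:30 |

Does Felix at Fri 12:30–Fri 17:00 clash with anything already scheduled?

No — it doesn't clash with anything

Noor: ends Fri 11:00 at or before Felix starts Fri 12:30 → clear.
Priya: starts Sat 07:30 at or after Felix ends Fri 17:00 → clear.
Amara: starts Sat 08:00 at or after Felix ends Fri 17:00 → clear.
Mei: starts Sat 20:00 at or after Felix ends Fri 17:00 → clear.
Mateo: starts Sun 11:00 at or after Felix ends Fri 17:00 → clear.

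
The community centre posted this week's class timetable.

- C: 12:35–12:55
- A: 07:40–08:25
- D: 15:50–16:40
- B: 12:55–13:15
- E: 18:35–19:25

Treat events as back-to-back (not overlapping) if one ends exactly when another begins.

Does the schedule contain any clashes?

No

Sorted by start: A, C, B, D, E.
C starts after A ends, so A has no further overlaps.
B starts exactly when C ends (back-to-back, no overlap), so C has no further overlaps.
D starts after B ends, so B has no further overlaps.
E starts after D ends.
Every pair is clear; the schedule has no overlaps.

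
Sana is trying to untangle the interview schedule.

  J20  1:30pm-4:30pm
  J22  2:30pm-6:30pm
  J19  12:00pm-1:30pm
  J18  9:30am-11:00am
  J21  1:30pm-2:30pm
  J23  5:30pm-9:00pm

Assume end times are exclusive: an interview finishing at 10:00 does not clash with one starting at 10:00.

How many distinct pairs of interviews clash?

3

Two intervals overlap when each starts before the other ends.
Sorted by start: J18, J19, J20, J21, J22, J23.
J19 starts after J18 ends; J18 is clear from here.
J20 starts exactly when J19 ends (back-to-back, no overlap); J19 is clear from here.
J21 starts before J20 ends → J20 and J21 overlap.
J22 starts before J20 ends → J20 and J22 overlap.
J23 starts after J20 ends.
J22 starts exactly when J21 ends (back-to-back, no overlap); J21 is clear from here.
J23 starts before J22 ends → J22 and J23 overlap.
Overlapping pairs: J20 & J21, J20 & J22, J22 & J23 — 3 in total.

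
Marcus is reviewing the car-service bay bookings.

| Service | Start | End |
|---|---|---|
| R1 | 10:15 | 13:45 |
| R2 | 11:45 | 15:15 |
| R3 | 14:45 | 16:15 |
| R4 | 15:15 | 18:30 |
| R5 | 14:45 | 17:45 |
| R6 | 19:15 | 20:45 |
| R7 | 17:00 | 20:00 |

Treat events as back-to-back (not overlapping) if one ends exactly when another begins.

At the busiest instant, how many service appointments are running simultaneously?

Sweep the timeline, counting +1 at each start and −1 at each end (ends before starts at a tie):
10:15 start R1 → 1
11:45 start R2 → 2
13:45 end R1 → 1
14:45 start R3 → 2
14:45 start R5 → 3
15:15 end R2 → 2
15:15 start R4 → 3
16:15 end R3 → 2
17:00 start R7 → 3
17:45 end R5 → 2
18:30 end R4 → 1
19:15 start R6 → 2
20:00 end R7 → 1
20:45 end R6 → 0
Peak is 3, at 14:45 (R2, R3, R5).

3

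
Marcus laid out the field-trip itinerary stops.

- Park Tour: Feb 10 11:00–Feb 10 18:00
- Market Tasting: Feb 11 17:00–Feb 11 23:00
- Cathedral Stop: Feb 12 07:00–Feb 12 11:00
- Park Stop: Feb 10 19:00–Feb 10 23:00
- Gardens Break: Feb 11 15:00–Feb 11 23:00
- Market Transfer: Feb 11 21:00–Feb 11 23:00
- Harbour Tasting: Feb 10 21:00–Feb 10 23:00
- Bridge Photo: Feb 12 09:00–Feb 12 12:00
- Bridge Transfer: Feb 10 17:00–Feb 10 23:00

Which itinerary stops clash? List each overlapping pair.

Sorted by start: Park Tour, Bridge Transfer, Park Stop, Harbour Tasting, Gardens Break, Market Tasting, Market Transfer, Cathedral Stop, Bridge Photo.
Bridge Transfer starts before Park Tour ends → Park Tour and Bridge Transfer overlap.
Park Stop starts after Park Tour ends; Park Tour is clear from here.
Park Stop starts before Bridge Transfer ends → Bridge Transfer and Park Stop overlap.
Harbour Tasting starts before Bridge Transfer ends → Bridge Transfer and Harbour Tasting overlap.
Gardens Break starts after Bridge Transfer ends; Bridge Transfer is clear from here.
Harbour Tasting starts before Park Stop ends → Park Stop and Harbour Tasting overlap.
Gardens Break starts after Park Stop ends; Park Stop is clear from here.
Gardens Break starts after Harbour Tasting ends; Harbour Tasting is clear from here.
Market Tasting starts before Gardens Break ends → Gardens Break and Market Tasting overlap.
Market Transfer starts before Gardens Break ends → Gardens Break and Market Transfer overlap.
Cathedral Stop starts after Gardens Break ends; Gardens Break is clear from here.
Market Transfer starts before Market Tasting ends → Market Tasting and Market Transfer overlap.
Cathedral Stop starts after Market Tasting ends; Market Tasting is clear from here.
Cathedral Stop starts after Market Transfer ends; Market Transfer is clear from here.
Bridge Photo starts before Cathedral Stop ends → Cathedral Stop and Bridge Photo overlap.

Bridge Photo & Cathedral Stop, Bridge Transfer & Harbour Tasting, Bridge Transfer & Park Stop, Bridge Transfer & Park Tour, Gardens Break & Market Tasting, Gardens Break & Market Transfer, Harbour Tasting & Park Stop, Market Tasting & Market Transfer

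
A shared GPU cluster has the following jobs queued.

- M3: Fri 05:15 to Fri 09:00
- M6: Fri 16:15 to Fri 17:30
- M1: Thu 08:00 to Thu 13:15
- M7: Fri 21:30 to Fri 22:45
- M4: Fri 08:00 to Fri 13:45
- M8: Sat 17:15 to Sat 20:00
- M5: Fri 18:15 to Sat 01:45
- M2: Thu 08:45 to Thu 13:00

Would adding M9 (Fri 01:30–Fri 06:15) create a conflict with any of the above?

M1: ends Thu 13:15 at or before M9 starts Fri 01:30 → clear.
M2: ends Thu 13:00 at or before M9 starts Fri 01:30 → clear.
M3: starts Fri 05:15 before M9 ends Fri 06:15, and ends Fri 09:00 after M9 starts Fri 01:30 → overlap.
M4: starts Fri 08:00 at or after M9 ends Fri 06:15 → clear.
M6: starts Fri 16:15 at or after M9 ends Fri 06:15 → clear.
M5: starts Fri 18:15 at or after M9 ends Fri 06:15 → clear.
M7: starts Fri 21:30 at or after M9 ends Fri 06:15 → clear.
M8: starts Sat 17:15 at or after M9 ends Fri 06:15 → clear.
M9 overlaps M3.

Yes — it overlaps M3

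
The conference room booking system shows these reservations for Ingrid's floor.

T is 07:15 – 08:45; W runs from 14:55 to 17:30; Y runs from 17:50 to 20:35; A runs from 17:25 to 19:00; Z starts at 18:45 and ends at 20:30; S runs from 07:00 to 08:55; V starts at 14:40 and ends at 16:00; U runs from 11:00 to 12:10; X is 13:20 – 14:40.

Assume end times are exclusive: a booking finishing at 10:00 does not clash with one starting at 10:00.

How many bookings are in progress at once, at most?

3

Walk through starts and ends in time order (an end at T is processed before a start at T):
07:00 start S → 1
07:15 start T → 2
08:45 end T → 1
08:55 end S → 0
11:00 start U → 1
12:10 end U → 0
13:20 start X → 1
14:40 end X → 0
14:40 start V → 1
14:55 start W → 2
16:00 end V → 1
17:25 start A → 2
17:30 end W → 1
17:50 start Y → 2
18:45 start Z → 3
19:00 end A → 2
20:30 end Z → 1
20:35 end Y → 0
Peak is 3, at 18:45 (A, Y, Z).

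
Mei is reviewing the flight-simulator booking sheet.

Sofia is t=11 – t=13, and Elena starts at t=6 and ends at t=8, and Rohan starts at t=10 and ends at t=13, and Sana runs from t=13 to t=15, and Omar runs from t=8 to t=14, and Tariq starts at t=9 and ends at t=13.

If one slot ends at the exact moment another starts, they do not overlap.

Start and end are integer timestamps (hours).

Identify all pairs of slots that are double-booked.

Omar & Rohan, Omar & Sana, Omar & Sofia, Omar & Tariq, Rohan & Sofia, Rohan & Tariq, Sofia & Tariq

Sorted by start: Elena, Omar, Tariq, Rohan, Sofia, Sana.
Omar starts exactly when Elena ends (back-to-back, no overlap), so Elena has no further overlaps.
Tariq starts before Omar ends → Omar and Tariq overlap.
Rohan starts before Omar ends → Omar and Rohan overlap.
Sofia starts before Omar ends → Omar and Sofia overlap.
Sana starts before Omar ends → Omar and Sana overlap.
Rohan starts before Tariq ends → Tariq and Rohan overlap.
Sofia starts before Tariq ends → Tariq and Sofia overlap.
Sana starts exactly when Tariq ends (back-to-back, no overlap).
Sofia starts before Rohan ends → Rohan and Sofia overlap.
Sana starts exactly when Rohan ends (back-to-back, no overlap).
Sana starts exactly when Sofia ends (back-to-back, no overlap).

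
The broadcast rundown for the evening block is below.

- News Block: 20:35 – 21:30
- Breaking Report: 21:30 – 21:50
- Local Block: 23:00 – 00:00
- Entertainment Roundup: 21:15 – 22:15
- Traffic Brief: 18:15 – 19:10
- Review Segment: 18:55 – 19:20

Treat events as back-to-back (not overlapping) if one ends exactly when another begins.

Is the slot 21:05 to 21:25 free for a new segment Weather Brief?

No — it overlaps Entertainment Roundup, News Block

Traffic Brief: ends 19:10 at or before Weather Brief starts 21:05 → clear.
Review Segment: ends 19:20 at or before Weather Brief starts 21:05 → clear.
News Block: starts 20:35 before Weather Brief ends 21:25, and ends 21:30 after Weather Brief starts 21:05 → overlap.
Entertainment Roundup: starts 21:15 before Weather Brief ends 21:25, and ends 22:15 after Weather Brief starts 21:05 → overlap.
Breaking Report: starts 21:30 at or after Weather Brief ends 21:25 → clear.
Local Block: starts 23:00 at or after Weather Brief ends 21:25 → clear.
Weather Brief overlaps News Block, Entertainment Roundup.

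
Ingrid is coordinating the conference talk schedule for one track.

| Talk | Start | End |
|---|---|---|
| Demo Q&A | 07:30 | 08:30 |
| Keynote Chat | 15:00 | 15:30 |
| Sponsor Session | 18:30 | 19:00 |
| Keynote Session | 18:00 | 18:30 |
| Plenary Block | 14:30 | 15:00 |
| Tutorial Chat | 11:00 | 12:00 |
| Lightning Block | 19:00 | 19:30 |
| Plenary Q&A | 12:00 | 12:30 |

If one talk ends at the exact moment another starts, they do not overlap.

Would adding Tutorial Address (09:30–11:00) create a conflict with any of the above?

No — it doesn't clash with anything

Demo Q&A: ends 08:30 at or before Tutorial Address starts 09:30 → clear.
Tutorial Chat: starts 11:00 at or after Tutorial Address ends 11:00 → clear.
Plenary Q&A: starts 12:00 at or after Tutorial Address ends 11:00 → clear.
Plenary Block: starts 14:30 at or after Tutorial Address ends 11:00 → clear.
Keynote Chat: starts 15:00 at or after Tutorial Address ends 11:00 → clear.
Keynote Session: starts 18:00 at or after Tutorial Address ends 11:00 → clear.
Sponsor Session: starts 18:30 at or after Tutorial Address ends 11:00 → clear.
Lightning Block: starts 19:00 at or after Tutorial Address ends 11:00 → clear.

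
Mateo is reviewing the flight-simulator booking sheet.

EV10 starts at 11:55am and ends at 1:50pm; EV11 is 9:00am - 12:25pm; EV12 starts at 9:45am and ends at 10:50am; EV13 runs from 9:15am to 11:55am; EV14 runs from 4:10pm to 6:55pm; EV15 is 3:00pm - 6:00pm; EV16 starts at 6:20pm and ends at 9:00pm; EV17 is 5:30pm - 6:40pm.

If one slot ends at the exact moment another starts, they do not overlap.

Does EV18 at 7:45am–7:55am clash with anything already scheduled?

EV11: starts 9:00am at or after EV18 ends 7:55am → clear.
EV13: starts 9:15am at or after EV18 ends 7:55am → clear.
EV12: starts 9:45am at or after EV18 ends 7:55am → clear.
EV10: starts 11:55am at or after EV18 ends 7:55am → clear.
EV15: starts 3:00pm at or after EV18 ends 7:55am → clear.
EV14: starts 4:10pm at or after EV18 ends 7:55am → clear.
EV17: starts 5:30pm at or after EV18 ends 7:55am → clear.
EV16: starts 6:20pm at or after EV18 ends 7:55am → clear.

No — it doesn't clash with anything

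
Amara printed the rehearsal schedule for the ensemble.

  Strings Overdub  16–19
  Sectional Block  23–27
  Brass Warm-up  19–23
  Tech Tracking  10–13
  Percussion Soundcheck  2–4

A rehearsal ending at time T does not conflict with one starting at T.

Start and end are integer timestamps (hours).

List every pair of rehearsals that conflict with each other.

no conflicts

Sorted by start: Percussion Soundcheck, Tech Tracking, Strings Overdub, Brass Warm-up, Sectional Block.
Tech Tracking starts after Percussion Soundcheck ends, so nothing later overlaps Percussion Soundcheck either.
Strings Overdub starts after Tech Tracking ends, so nothing later overlaps Tech Tracking either.
Brass Warm-up starts exactly when Strings Overdub ends (back-to-back, no overlap), so nothing later overlaps Strings Overdub either.
Sectional Block starts exactly when Brass Warm-up ends (back-to-back, no overlap).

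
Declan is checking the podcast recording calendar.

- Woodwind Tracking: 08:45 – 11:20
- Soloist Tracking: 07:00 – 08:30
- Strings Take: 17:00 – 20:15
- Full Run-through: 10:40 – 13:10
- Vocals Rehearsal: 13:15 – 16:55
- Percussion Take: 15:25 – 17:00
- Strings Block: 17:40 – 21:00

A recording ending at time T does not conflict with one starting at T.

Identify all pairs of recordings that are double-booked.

Full Run-through & Woodwind Tracking, Percussion Take & Vocals Rehearsal, Strings Block & Strings Take

Sorted by start: Soloist Tracking, Woodwind Tracking, Full Run-through, Vocals Rehearsal, Percussion Take, Strings Take, Strings Block.
Woodwind Tracking starts after Soloist Tracking ends, so Soloist Tracking has no further overlaps.
Full Run-through starts before Woodwind Tracking ends → Woodwind Tracking and Full Run-through overlap.
Vocals Rehearsal starts after Woodwind Tracking ends, so Woodwind Tracking has no further overlaps.
Vocals Rehearsal starts after Full Run-through ends, so Full Run-through has no further overlaps.
Percussion Take starts before Vocals Rehearsal ends → Vocals Rehearsal and Percussion Take overlap.
Strings Take starts after Vocals Rehearsal ends, so Vocals Rehearsal has no further overlaps.
Strings Take starts exactly when Percussion Take ends (back-to-back, no overlap), so Percussion Take has no further overlaps.
Strings Block starts before Strings Take ends → Strings Take and Strings Block overlap.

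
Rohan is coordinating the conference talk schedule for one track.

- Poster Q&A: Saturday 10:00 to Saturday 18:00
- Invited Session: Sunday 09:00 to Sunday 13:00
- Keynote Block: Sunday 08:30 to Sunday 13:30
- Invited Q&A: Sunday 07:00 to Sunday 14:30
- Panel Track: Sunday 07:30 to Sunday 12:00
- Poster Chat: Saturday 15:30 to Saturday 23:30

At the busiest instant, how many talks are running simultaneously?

4

Walk through starts and ends in time order (an end at T is processed before a start at T):
Saturday 10:00 start Poster Q&A → 1
Saturday 15:30 start Poster Chat → 2
Saturday 18:00 end Poster Q&A → 1
Saturday 23:30 end Poster Chat → 0
Sunday 07:00 start Invited Q&A → 1
Sunday 07:30 start Panel Track → 2
Sunday 08:30 start Keynote Block → 3
Sunday 09:00 start Invited Session → 4
Sunday 12:00 end Panel Track → 3
Sunday 13:00 end Invited Session → 2
Sunday 13:30 end Keynote Block → 1
Sunday 14:30 end Invited Q&A → 0
Peak is 4, at Sunday 09:00 (Invited Q&A, Invited Session, Keynote Block, Panel Track).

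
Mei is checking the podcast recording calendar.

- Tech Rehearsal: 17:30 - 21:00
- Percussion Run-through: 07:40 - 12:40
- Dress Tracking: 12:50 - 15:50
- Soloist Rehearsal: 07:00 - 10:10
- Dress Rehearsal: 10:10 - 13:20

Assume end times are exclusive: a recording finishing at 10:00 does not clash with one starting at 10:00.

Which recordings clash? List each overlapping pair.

Dress Rehearsal & Dress Tracking, Dress Rehearsal & Percussion Run-through, Percussion Run-through & Soloist Rehearsal

Two intervals overlap when each starts before the other ends.
Sorted by start: Soloist Rehearsal, Percussion Run-through, Dress Rehearsal, Dress Tracking, Tech Rehearsal.
Percussion Run-through starts before Soloist Rehearsal ends → Soloist Rehearsal and Percussion Run-through overlap.
Dress Rehearsal starts exactly when Soloist Rehearsal ends (back-to-back, no overlap), so nothing later overlaps Soloist Rehearsal either.
Dress Rehearsal starts before Percussion Run-through ends → Percussion Run-through and Dress Rehearsal overlap.
Dress Tracking starts after Percussion Run-through ends, so nothing later overlaps Percussion Run-through either.
Dress Tracking starts before Dress Rehearsal ends → Dress Rehearsal and Dress Tracking overlap.
Tech Rehearsal starts after Dress Rehearsal ends.
Tech Rehearsal starts after Dress Tracking ends.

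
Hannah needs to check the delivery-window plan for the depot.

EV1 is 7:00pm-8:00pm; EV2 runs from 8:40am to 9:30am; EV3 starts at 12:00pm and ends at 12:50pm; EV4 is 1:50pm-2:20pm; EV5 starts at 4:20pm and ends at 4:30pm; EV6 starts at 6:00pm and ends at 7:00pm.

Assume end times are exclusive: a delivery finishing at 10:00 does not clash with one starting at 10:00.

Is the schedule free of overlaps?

Sorted by start: EV2, EV3, EV4, EV5, EV6, EV1.
EV3 starts after EV2 ends, so nothing later overlaps EV2 either.
EV4 starts after EV3 ends, so nothing later overlaps EV3 either.
EV5 starts after EV4 ends, so nothing later overlaps EV4 either.
EV6 starts after EV5 ends, so nothing later overlaps EV5 either.
EV1 starts exactly when EV6 ends (back-to-back, no overlap).
Every pair is clear; the schedule has no overlaps.

Yes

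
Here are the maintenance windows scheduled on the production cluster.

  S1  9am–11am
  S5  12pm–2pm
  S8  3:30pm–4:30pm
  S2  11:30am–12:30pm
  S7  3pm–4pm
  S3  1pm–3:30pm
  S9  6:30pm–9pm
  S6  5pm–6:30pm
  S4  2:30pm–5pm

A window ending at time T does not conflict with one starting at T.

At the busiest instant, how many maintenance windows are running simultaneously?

3

Walk through starts and ends in time order (an end at T is processed before a start at T):
9am start S1 → 1
11am end S1 → 0
11:30am start S2 → 1
12pm start S5 → 2
12:30pm end S2 → 1
1pm start S3 → 2
2pm end S5 → 1
2:30pm start S4 → 2
3pm start S7 → 3
3:30pm end S3 → 2
3:30pm start S8 → 3
4pm end S7 → 2
4:30pm end S8 → 1
5pm end S4 → 0
5pm start S6 → 1
6:30pm end S6 → 0
6:30pm start S9 → 1
9pm end S9 → 0
Peak is 3, at 3pm (S3, S4, S7).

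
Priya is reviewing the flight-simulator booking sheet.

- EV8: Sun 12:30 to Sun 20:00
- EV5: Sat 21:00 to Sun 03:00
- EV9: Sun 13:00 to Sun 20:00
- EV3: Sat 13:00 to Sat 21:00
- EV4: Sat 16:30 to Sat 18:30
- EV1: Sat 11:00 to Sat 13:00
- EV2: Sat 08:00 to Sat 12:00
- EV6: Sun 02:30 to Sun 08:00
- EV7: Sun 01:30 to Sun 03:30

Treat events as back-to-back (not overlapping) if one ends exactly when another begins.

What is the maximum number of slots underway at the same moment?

Walk through starts and ends in time order (an end at T is processed before a start at T):
Sat 08:00 start EV2 → 1
Sat 11:00 start EV1 → 2
Sat 12:00 end EV2 → 1
Sat 13:00 end EV1 → 0
Sat 13:00 start EV3 → 1
Sat 16:30 start EV4 → 2
Sat 18:30 end EV4 → 1
Sat 21:00 end EV3 → 0
Sat 21:00 start EV5 → 1
Sun 01:30 start EV7 → 2
Sun 02:30 start EV6 → 3
Sun 03:00 end EV5 → 2
Sun 03:30 end EV7 → 1
Sun 08:00 end EV6 → 0
Sun 12:30 start EV8 → 1
Sun 13:00 start EV9 → 2
Sun 20:00 end EV8 → 1
Sun 20:00 end EV9 → 0
Peak is 3, at Sun 02:30 (EV5, EV6, EV7).

3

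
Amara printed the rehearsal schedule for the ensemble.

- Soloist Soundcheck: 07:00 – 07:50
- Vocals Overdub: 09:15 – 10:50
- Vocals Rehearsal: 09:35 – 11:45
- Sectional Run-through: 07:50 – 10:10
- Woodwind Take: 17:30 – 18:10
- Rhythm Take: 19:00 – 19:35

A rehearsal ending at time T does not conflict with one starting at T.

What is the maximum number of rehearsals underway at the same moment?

Sort all start/end points and keep a running count:
07:00 start Soloist Soundcheck → 1
07:50 end Soloist Soundcheck → 0
07:50 start Sectional Run-through → 1
09:15 start Vocals Overdub → 2
09:35 start Vocals Rehearsal → 3
10:10 end Sectional Run-through → 2
10:50 end Vocals Overdub → 1
11:45 end Vocals Rehearsal → 0
17:30 start Woodwind Take → 1
18:10 end Woodwind Take → 0
19:00 start Rhythm Take → 1
19:35 end Rhythm Take → 0
Peak is 3, at 09:35 (Sectional Run-through, Vocals Overdub, Vocals Rehearsal).

3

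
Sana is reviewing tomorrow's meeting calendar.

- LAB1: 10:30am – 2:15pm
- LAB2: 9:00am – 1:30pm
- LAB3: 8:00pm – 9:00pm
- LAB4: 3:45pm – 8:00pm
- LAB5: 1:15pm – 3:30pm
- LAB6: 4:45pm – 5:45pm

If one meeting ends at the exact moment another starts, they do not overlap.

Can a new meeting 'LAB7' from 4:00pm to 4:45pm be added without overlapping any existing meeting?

No — it overlaps LAB4

LAB2: ends 1:30pm at or before LAB7 starts 4:00pm → clear.
LAB1: ends 2:15pm at or before LAB7 starts 4:00pm → clear.
LAB5: ends 3:30pm at or before LAB7 starts 4:00pm → clear.
LAB4: starts 3:45pm before LAB7 ends 4:45pm, and ends 8:00pm after LAB7 starts 4:00pm → overlap.
LAB6: starts 4:45pm at or after LAB7 ends 4:45pm → clear.
LAB3: starts 8:00pm at or after LAB7 ends 4:45pm → clear.
LAB7 overlaps LAB4.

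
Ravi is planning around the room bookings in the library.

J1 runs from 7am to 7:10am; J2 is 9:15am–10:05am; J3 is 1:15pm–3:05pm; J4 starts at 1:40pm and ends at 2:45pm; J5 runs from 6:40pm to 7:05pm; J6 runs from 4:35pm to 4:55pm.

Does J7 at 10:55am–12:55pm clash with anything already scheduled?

No — it doesn't clash with anything

J1: ends 7:10am at or before J7 starts 10:55am → clear.
J2: ends 10:05am at or before J7 starts 10:55am → clear.
J3: starts 1:15pm at or after J7 ends 12:55pm → clear.
J4: starts 1:40pm at or after J7 ends 12:55pm → clear.
J6: starts 4:35pm at or after J7 ends 12:55pm → clear.
J5: starts 6:40pm at or after J7 ends 12:55pm → clear.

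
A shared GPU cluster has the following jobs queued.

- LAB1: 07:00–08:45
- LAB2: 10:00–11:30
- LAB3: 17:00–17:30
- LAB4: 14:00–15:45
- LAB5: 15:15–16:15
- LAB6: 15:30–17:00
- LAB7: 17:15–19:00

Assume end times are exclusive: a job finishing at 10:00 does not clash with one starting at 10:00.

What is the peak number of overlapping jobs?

Sweep the timeline, counting +1 at each start and −1 at each end (ends before starts at a tie):
07:00 start LAB1 → 1
08:45 end LAB1 → 0
10:00 start LAB2 → 1
11:30 end LAB2 → 0
14:00 start LAB4 → 1
15:15 start LAB5 → 2
15:30 start LAB6 → 3
15:45 end LAB4 → 2
16:15 end LAB5 → 1
17:00 end LAB6 → 0
17:00 start LAB3 → 1
17:15 start LAB7 → 2
17:30 end LAB3 → 1
19:00 end LAB7 → 0
Peak is 3, at 15:30 (LAB4, LAB5, LAB6).

3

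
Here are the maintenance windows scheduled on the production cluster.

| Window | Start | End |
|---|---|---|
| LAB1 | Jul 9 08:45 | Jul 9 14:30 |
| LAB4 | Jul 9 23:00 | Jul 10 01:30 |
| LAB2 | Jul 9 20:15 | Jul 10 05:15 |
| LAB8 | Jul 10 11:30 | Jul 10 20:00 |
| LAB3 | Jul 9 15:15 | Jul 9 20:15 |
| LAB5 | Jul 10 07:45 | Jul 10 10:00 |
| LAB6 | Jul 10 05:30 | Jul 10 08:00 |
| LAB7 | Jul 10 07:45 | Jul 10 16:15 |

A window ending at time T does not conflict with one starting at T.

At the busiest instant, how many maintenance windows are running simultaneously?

Walk through starts and ends in time order (an end at T is processed before a start at T):
Jul 9 08:45 start LAB1 → 1
Jul 9 14:30 end LAB1 → 0
Jul 9 15:15 start LAB3 → 1
Jul 9 20:15 end LAB3 → 0
Jul 9 20:15 start LAB2 → 1
Jul 9 23:00 start LAB4 → 2
Jul 10 01:30 end LAB4 → 1
Jul 10 05:15 end LAB2 → 0
Jul 10 05:30 start LAB6 → 1
Jul 10 07:45 start LAB5 → 2
Jul 10 07:45 start LAB7 → 3
Jul 10 08:00 end LAB6 → 2
Jul 10 10:00 end LAB5 → 1
Jul 10 11:30 start LAB8 → 2
Jul 10 16:15 end LAB7 → 1
Jul 10 20:00 end LAB8 → 0
Peak is 3, at Jul 10 07:45 (LAB5, LAB6, LAB7).

3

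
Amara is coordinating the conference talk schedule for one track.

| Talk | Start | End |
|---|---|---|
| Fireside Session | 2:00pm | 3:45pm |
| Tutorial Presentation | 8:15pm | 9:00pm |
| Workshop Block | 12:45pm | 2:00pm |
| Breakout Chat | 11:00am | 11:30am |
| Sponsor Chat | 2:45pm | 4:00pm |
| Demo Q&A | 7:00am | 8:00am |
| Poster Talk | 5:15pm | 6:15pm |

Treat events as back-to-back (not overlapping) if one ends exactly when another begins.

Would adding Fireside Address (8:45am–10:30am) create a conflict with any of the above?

No — it doesn't clash with anything

Demo Q&A: ends 8:00am at or before Fireside Address starts 8:45am → clear.
Breakout Chat: starts 11:00am at or after Fireside Address ends 10:30am → clear.
Workshop Block: starts 12:45pm at or after Fireside Address ends 10:30am → clear.
Fireside Session: starts 2:00pm at or after Fireside Address ends 10:30am → clear.
Sponsor Chat: starts 2:45pm at or after Fireside Address ends 10:30am → clear.
Poster Talk: starts 5:15pm at or after Fireside Address ends 10:30am → clear.
Tutorial Presentation: starts 8:15pm at or after Fireside Address ends 10:30am → clear.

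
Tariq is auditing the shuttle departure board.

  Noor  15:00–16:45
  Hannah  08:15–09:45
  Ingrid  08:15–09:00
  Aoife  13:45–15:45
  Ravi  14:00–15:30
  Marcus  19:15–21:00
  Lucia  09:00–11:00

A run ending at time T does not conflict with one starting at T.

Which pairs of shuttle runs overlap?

Sorted by start: Ingrid, Hannah, Lucia, Aoife, Ravi, Noor, Marcus.
Hannah starts before Ingrid ends → Ingrid and Hannah overlap.
Lucia starts exactly when Ingrid ends (back-to-back, no overlap) — done with Ingrid.
Lucia starts before Hannah ends → Hannah and Lucia overlap.
Aoife starts after Hannah ends — done with Hannah.
Aoife starts after Lucia ends — done with Lucia.
Ravi starts before Aoife ends → Aoife and Ravi overlap.
Noor starts before Aoife ends → Aoife and Noor overlap.
Marcus starts after Aoife ends.
Noor starts before Ravi ends → Ravi and Noor overlap.
Marcus starts after Ravi ends.
Marcus starts after Noor ends.

Aoife & Noor, Aoife & Ravi, Hannah & Ingrid, Hannah & Lucia, Noor & Ravi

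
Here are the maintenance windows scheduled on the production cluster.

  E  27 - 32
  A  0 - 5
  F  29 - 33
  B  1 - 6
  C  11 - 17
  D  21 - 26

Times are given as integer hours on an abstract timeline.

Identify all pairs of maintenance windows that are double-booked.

Two intervals overlap when each starts before the other ends.
Sorted by start: A, B, C, D, E, F.
B starts before A ends → A and B overlap.
C starts after A ends, so A has no further overlaps.
C starts after B ends, so B has no further overlaps.
D starts after C ends, so C has no further overlaps.
E starts after D ends, so D has no further overlaps.
F starts before E ends → E and F overlap.

A & B, E & F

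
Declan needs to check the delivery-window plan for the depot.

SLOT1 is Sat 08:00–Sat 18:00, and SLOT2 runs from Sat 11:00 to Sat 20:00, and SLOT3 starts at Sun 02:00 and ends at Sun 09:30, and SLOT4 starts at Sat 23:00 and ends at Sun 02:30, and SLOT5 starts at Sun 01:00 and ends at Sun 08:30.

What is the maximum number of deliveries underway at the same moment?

Sort all start/end points and keep a running count:
Sat 08:00 start SLOT1 → 1
Sat 11:00 start SLOT2 → 2
Sat 18:00 end SLOT1 → 1
Sat 20:00 end SLOT2 → 0
Sat 23:00 start SLOT4 → 1
Sun 01:00 start SLOT5 → 2
Sun 02:00 start SLOT3 → 3
Sun 02:30 end SLOT4 → 2
Sun 08:30 end SLOT5 → 1
Sun 09:30 end SLOT3 → 0
Peak is 3, at Sun 02:00 (SLOT3, SLOT4, SLOT5).

3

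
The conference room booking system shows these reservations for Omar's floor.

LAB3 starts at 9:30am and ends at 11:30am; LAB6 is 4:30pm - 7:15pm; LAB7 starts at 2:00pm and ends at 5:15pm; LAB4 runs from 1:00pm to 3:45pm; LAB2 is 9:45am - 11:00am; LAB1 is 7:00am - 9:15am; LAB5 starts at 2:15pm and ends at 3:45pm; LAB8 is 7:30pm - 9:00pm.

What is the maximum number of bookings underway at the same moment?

3

Sort all start/end points and keep a running count:
7:00am start LAB1 → 1
9:15am end LAB1 → 0
9:30am start LAB3 → 1
9:45am start LAB2 → 2
11:00am end LAB2 → 1
11:30am end LAB3 → 0
1:00pm start LAB4 → 1
2:00pm start LAB7 → 2
2:15pm start LAB5 → 3
3:45pm end LAB4 → 2
3:45pm end LAB5 → 1
4:30pm start LAB6 → 2
5:15pm end LAB7 → 1
7:15pm end LAB6 → 0
7:30pm start LAB8 → 1
9:00pm end LAB8 → 0
Peak is 3, at 2:15pm (LAB4, LAB5, LAB7).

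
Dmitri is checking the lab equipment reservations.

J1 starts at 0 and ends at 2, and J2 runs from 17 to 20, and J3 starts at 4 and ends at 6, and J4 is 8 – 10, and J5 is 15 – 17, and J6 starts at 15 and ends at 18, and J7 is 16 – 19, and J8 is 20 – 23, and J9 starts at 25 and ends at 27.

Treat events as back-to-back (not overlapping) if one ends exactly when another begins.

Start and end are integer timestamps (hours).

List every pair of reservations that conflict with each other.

Sorted by start: J1, J3, J4, J5, J6, J7, J2, J8, J9.
J3 starts after J1 ends — done with J1.
J4 starts after J3 ends — done with J3.
J5 starts after J4 ends — done with J4.
J6 starts before J5 ends → J5 and J6 overlap.
J7 starts before J5 ends → J5 and J7 overlap.
J2 starts exactly when J5 ends (back-to-back, no overlap) — done with J5.
J7 starts before J6 ends → J6 and J7 overlap.
J2 starts before J6 ends → J6 and J2 overlap.
J8 starts after J6 ends — done with J6.
J2 starts before J7 ends → J7 and J2 overlap.
J8 starts after J7 ends — done with J7.
J8 starts exactly when J2 ends (back-to-back, no overlap) — done with J2.
J9 starts after J8 ends.

J2 & J6, J2 & J7, J5 & J6, J5 & J7, J6 & J7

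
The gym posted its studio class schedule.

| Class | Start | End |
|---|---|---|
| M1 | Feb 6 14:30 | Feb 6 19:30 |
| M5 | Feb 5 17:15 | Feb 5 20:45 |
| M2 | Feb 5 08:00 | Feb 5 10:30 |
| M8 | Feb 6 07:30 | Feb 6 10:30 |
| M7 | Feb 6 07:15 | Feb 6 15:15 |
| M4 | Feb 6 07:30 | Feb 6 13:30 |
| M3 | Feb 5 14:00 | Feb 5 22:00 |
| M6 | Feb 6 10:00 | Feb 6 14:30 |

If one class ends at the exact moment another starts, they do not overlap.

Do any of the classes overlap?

Yes

Two intervals overlap when each starts before the other ends.
Sorted by start: M2, M3, M5, M7, M4, M8, M6, M1.
M3 starts after M2 ends, so nothing later overlaps M2 either.
M5 starts before M3 ends → M3 and M5 overlap.
That's a conflict, so the schedule is not conflict-free.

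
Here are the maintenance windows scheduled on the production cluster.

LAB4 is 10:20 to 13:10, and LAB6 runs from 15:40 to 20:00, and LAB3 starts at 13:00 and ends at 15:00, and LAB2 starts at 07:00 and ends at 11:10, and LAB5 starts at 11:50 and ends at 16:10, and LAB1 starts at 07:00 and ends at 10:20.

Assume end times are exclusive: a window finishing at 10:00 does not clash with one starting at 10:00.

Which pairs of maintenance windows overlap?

LAB1 & LAB2, LAB2 & LAB4, LAB3 & LAB4, LAB3 & LAB5, LAB4 & LAB5, LAB5 & LAB6

Sorted by start: LAB1, LAB2, LAB4, LAB5, LAB3, LAB6.
LAB2 starts before LAB1 ends → LAB1 and LAB2 overlap.
LAB4 starts exactly when LAB1 ends (back-to-back, no overlap); LAB1 is clear from here.
LAB4 starts before LAB2 ends → LAB2 and LAB4 overlap.
LAB5 starts after LAB2 ends; LAB2 is clear from here.
LAB5 starts before LAB4 ends → LAB4 and LAB5 overlap.
LAB3 starts before LAB4 ends → LAB4 and LAB3 overlap.
LAB6 starts after LAB4 ends.
LAB3 starts before LAB5 ends → LAB5 and LAB3 overlap.
LAB6 starts before LAB5 ends → LAB5 and LAB6 overlap.
LAB6 starts after LAB3 ends.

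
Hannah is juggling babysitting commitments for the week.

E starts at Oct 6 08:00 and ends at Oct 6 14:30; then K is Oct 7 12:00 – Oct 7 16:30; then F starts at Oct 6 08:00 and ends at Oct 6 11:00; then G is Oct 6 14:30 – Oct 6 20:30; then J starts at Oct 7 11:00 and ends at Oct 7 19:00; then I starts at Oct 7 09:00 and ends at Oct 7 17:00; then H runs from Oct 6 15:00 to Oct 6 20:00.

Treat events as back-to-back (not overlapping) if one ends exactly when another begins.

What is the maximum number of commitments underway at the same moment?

Walk through starts and ends in time order (an end at T is processed before a start at T):
Oct 6 08:00 start E → 1
Oct 6 08:00 start F → 2
Oct 6 11:00 end F → 1
Oct 6 14:30 end E → 0
Oct 6 14:30 start G → 1
Oct 6 15:00 start H → 2
Oct 6 20:00 end H → 1
Oct 6 20:30 end G → 0
Oct 7 09:00 start I → 1
Oct 7 11:00 start J → 2
Oct 7 12:00 start K → 3
Oct 7 16:30 end K → 2
Oct 7 17:00 end I → 1
Oct 7 19:00 end J → 0
Peak is 3, at Oct 7 12:00 (I, J, K).

3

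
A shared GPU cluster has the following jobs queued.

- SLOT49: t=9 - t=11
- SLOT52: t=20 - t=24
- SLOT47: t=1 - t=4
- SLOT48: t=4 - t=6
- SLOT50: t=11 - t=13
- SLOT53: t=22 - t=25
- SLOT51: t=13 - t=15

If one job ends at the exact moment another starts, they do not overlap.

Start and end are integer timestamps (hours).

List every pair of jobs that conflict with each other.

SLOT52 & SLOT53

Sorted by start: SLOT47, SLOT48, SLOT49, SLOT50, SLOT51, SLOT52, SLOT53.
SLOT48 starts exactly when SLOT47 ends (back-to-back, no overlap), so nothing later overlaps SLOT47 either.
SLOT49 starts after SLOT48 ends, so nothing later overlaps SLOT48 either.
SLOT50 starts exactly when SLOT49 ends (back-to-back, no overlap), so nothing later overlaps SLOT49 either.
SLOT51 starts exactly when SLOT50 ends (back-to-back, no overlap), so nothing later overlaps SLOT50 either.
SLOT52 starts after SLOT51 ends, so nothing later overlaps SLOT51 either.
SLOT53 starts before SLOT52 ends → SLOT52 and SLOT53 overlap.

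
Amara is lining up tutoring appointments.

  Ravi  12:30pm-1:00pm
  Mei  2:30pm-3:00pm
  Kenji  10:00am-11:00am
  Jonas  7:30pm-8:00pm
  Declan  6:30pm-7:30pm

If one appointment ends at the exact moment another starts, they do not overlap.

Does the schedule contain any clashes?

No

Sorted by start: Kenji, Ravi, Mei, Declan, Jonas.
Ravi starts after Kenji ends — done with Kenji.
Mei starts after Ravi ends — done with Ravi.
Declan starts after Mei ends — done with Mei.
Jonas starts exactly when Declan ends (back-to-back, no overlap).
Every pair is clear; the schedule has no overlaps.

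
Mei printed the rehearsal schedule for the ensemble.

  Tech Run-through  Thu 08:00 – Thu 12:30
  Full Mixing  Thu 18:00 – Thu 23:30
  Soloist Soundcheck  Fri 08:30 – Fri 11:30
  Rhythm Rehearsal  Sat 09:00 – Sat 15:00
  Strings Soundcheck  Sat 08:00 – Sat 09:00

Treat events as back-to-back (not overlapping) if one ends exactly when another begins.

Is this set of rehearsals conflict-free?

Yes

Sorted by start: Tech Run-through, Full Mixing, Soloist Soundcheck, Strings Soundcheck, Rhythm Rehearsal.
Full Mixing starts after Tech Run-through ends — done with Tech Run-through.
Soloist Soundcheck starts after Full Mixing ends — done with Full Mixing.
Strings Soundcheck starts after Soloist Soundcheck ends — done with Soloist Soundcheck.
Rhythm Rehearsal starts exactly when Strings Soundcheck ends (back-to-back, no overlap).
Every pair is clear; the schedule has no overlaps.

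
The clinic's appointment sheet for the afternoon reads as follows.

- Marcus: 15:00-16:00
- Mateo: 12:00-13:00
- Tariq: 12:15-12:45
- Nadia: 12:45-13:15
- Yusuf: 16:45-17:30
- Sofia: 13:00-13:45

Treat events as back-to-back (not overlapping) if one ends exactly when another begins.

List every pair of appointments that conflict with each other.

Sorted by start: Mateo, Tariq, Nadia, Sofia, Marcus, Yusuf.
Tariq starts before Mateo ends → Mateo and Tariq overlap.
Nadia starts before Mateo ends → Mateo and Nadia overlap.
Sofia starts exactly when Mateo ends (back-to-back, no overlap); Mateo is clear from here.
Nadia starts exactly when Tariq ends (back-to-back, no overlap); Tariq is clear from here.
Sofia starts before Nadia ends → Nadia and Sofia overlap.
Marcus starts after Nadia ends; Nadia is clear from here.
Marcus starts after Sofia ends; Sofia is clear from here.
Yusuf starts after Marcus ends.

Mateo & Nadia, Mateo & Tariq, Nadia & Sofia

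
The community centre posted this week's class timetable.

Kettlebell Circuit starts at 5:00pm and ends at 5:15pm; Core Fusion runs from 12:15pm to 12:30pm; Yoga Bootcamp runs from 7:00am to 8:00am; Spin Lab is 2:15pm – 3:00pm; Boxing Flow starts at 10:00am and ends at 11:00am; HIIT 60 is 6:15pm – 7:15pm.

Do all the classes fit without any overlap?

Yes

Sorted by start: Yoga Bootcamp, Boxing Flow, Core Fusion, Spin Lab, Kettlebell Circuit, HIIT 60.
Boxing Flow starts after Yoga Bootcamp ends, so Yoga Bootcamp has no further overlaps.
Core Fusion starts after Boxing Flow ends, so Boxing Flow has no further overlaps.
Spin Lab starts after Core Fusion ends, so Core Fusion has no further overlaps.
Kettlebell Circuit starts after Spin Lab ends, so Spin Lab has no further overlaps.
HIIT 60 starts after Kettlebell Circuit ends.
Every pair is clear; the schedule has no overlaps.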